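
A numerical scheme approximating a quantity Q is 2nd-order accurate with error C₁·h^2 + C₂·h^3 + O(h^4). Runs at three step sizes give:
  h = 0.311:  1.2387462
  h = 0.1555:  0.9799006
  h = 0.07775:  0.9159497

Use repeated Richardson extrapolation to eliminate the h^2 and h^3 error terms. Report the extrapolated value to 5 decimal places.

0.89478

First eliminate the h^2 term (factor 2^2 = 4):
  B₁ = (4·0.9799006 − 1.2387462)/3 = 0.8936187
  B₂ = (4·0.9159497 − 0.9799006)/3 = 0.8946327
Then eliminate the h^3 term (factor 2^3 = 8):
  (8·0.8946327 − 0.8936187)/7 = 0.8947776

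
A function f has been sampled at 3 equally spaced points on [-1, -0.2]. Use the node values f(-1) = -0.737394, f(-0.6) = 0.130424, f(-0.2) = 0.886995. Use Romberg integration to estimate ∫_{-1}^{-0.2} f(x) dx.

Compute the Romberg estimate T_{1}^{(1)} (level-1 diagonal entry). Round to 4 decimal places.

0.0895

T_{0}^{(0)} (trapezoid, 1 panel, h=0.8000): 0.059840
T_{1}^{(0)} (trapezoid, 2 panels, h=0.4000): 0.082090
T_{1}^{(1)} = 0.082090 + (0.082090 − 0.059840)/3 = 0.089507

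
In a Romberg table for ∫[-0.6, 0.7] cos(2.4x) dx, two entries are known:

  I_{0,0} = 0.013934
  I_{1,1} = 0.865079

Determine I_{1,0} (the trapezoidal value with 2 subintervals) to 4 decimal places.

0.6523

From I_{1,1} = (4·I_{1,0} − I_{0,0})/3, solve for I_{1,0}:
4·I_{1,0} = 3·0.865079 + 0.013934 = 2.609171
I_{1,0} = 0.652293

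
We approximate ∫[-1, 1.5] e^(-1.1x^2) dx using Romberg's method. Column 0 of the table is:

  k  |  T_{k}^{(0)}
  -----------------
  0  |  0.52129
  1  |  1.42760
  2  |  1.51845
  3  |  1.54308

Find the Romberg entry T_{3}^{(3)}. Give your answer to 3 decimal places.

1.552

Richardson extrapolation on the trapezoidal column (denominator 4−1=3):
T_{1}^{(1)} = 1.42760 + (1.42760 − 0.52129)/3 = 1.72970
T_{2}^{(1)} = (4·1.51845 − 1.42760) / 3 = 1.54873
T_{3}^{(1)} = (4·1.54308 − 1.51845) / 3 = 1.55129
T_{2}^{(2)} = 1.54873 + (1.54873 − 1.72970)/15 = 1.53667
T_{3}^{(2)} = 1.55129 + (1.55129 − 1.54873)/15 = 1.55146
T_{3}^{(3)} = 1.55146 + (1.55146 − 1.53667)/63 = 1.55169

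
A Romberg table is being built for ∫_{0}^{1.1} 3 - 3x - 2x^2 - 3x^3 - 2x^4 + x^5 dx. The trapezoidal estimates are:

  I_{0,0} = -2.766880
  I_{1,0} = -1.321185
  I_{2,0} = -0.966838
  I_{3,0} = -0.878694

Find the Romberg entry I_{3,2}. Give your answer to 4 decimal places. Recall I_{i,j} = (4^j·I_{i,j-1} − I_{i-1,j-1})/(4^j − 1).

Richardson extrapolation on the trapezoidal column (denominator 4−1=3):
I_{2,1} = (4·(-0.966838) − (-1.321185)) / 3 = -0.848722
I_{3,1} = (4·(-0.878694) − (-0.966838)) / 3 = -0.849313
I_{3,2} = (16·(-0.849313) − (-0.848722)) / 15 = -0.849352
(Column j=1 coincides with Simpson's rule on the same nodes.)

-0.8494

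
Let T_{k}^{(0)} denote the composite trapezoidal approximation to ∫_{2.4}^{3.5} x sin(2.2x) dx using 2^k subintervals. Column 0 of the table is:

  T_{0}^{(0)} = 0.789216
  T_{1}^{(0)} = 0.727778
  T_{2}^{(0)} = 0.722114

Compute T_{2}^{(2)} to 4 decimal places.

Richardson extrapolation on the trapezoidal column (denominator 4−1=3):
T_{1}^{(1)} = (4·0.727778 − 0.789216) / 3 = 0.707299
T_{2}^{(1)} = 0.722114 + (0.722114 − 0.727778)/3 = 0.720226
T_{2}^{(2)} = 0.720226 + (0.720226 − 0.707299)/15 = 0.721088

0.7211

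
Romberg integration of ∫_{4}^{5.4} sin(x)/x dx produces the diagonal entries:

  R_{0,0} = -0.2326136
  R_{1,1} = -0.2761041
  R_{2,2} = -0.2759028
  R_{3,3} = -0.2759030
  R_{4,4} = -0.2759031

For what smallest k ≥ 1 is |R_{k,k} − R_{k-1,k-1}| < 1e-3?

|R_{1,1} − R_{0,0}| = 0.0434905 ≥ 1e-3
|R_{2,2} − R_{1,1}| = 0.0002013 < 1e-3

k = 2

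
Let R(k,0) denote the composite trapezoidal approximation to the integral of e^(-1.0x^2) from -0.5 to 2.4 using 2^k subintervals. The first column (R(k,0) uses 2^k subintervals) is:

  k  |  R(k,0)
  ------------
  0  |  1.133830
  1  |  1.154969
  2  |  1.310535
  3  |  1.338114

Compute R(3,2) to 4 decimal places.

R(2,1) = 1.310535 + (1.310535 − 1.154969)/3 = 1.362390
R(3,1) = (4·1.338114 − 1.310535) / 3 = 1.347307
R(3,2) = (16·1.347307 − 1.362390) / 15 = 1.346301

1.3463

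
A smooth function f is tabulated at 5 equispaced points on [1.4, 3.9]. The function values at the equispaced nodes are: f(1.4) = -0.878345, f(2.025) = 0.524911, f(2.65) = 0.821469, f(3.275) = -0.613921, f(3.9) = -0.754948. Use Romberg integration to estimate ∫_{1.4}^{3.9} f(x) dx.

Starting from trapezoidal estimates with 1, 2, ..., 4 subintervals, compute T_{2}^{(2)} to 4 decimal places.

T_{0}^{(0)} (trapezoid, 1 panel, h=2.5000): -2.041616
T_{1}^{(0)} (trapezoid, 2 panels, h=1.2500): 0.006028
T_{2}^{(0)} (trapezoid, 4 panels, h=0.6250): -0.052617
T_{1}^{(1)} = 0.006028 + (0.006028 − (-2.041616))/3 = 0.688576
T_{2}^{(1)} = -0.052617 + (-0.052617 − 0.006028)/3 = -0.072165
T_{2}^{(2)} = -0.072165 + (-0.072165 − 0.688576)/15 = -0.122881

-0.1229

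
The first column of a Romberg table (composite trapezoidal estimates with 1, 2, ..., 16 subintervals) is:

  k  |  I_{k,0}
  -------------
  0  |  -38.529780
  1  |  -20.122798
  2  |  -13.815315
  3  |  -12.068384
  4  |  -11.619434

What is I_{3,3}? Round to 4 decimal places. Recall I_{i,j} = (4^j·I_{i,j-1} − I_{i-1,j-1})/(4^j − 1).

I_{1,1} = (4·(-20.122798) − (-38.529780)) / 3 = -13.987137
I_{2,1} = (4·(-13.815315) − (-20.122798)) / 3 = -11.712821
I_{3,1} = (4·(-12.068384) − (-13.815315)) / 3 = -11.486074
I_{2,2} = (16·(-11.712821) − (-13.987137)) / 15 = -11.561200
I_{3,2} = -11.486074 + (-11.486074 − (-11.712821))/15 = -11.470958
I_{3,3} = -11.470958 + (-11.470958 − (-11.561200))/63 = -11.469526

-11.4695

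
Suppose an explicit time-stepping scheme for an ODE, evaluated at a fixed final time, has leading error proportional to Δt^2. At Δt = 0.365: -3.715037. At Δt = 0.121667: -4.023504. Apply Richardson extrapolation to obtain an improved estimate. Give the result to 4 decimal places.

-4.0621

The leading error scales as Δt^2; refining by a factor of 3 reduces it by 3^2 = 9.
Extrapolated value = (9·A(Δt/3) − A(Δt)) / (9 − 1)
= (9·(-4.023504) − (-3.715037)) / 8
= -32.496499 / 8 = -4.062062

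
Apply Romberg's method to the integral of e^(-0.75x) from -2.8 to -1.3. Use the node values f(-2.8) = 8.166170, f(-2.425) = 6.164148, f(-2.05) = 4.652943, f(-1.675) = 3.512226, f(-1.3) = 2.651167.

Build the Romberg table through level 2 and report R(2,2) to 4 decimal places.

R(0,0) (trapezoid, 1 panel, h=1.5000): 8.113003
R(1,0) (trapezoid, 2 panels, h=0.7500): 7.546209
R(2,0) (trapezoid, 4 panels, h=0.3750): 7.401745
R(1,1) = 7.546209 + (7.546209 − 8.113003)/3 = 7.357278
R(2,1) = 7.401745 + (7.401745 − 7.546209)/3 = 7.353590
R(2,2) = 7.353590 + (7.353590 − 7.357278)/15 = 7.353344

7.3533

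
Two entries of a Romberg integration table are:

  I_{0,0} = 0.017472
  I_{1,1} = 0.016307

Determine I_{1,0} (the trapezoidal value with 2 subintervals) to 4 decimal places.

From I_{1,1} = (4·I_{1,0} − I_{0,0})/3, solve for I_{1,0}:
4·I_{1,0} = 3·0.016307 + 0.017472 = 0.066393
I_{1,0} = 0.016598

0.0166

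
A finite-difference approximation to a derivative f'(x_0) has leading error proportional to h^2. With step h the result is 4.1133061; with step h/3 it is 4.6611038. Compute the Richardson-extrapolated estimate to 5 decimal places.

The leading error scales as h^2; refining by a factor of 3 reduces it by 3^2 = 9.
Extrapolated value = (9·A(h/3) − A(h)) / (9 − 1)
= (9·4.6611038 − 4.1133061) / 8
= 37.8366281 / 8 = 4.7295785

4.72958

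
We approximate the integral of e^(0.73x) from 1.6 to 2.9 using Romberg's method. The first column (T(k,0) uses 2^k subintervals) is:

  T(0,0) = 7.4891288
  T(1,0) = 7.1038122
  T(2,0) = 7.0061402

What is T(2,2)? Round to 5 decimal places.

6.97346

Richardson extrapolation on the trapezoidal column (denominator 4−1=3):
T(1,1) = 7.1038122 + (7.1038122 − 7.4891288)/3 = 6.9753733
T(2,1) = (4·7.0061402 − 7.1038122) / 3 = 6.9735829
T(2,2) = 6.9735829 + (6.9735829 − 6.9753733)/15 = 6.9734635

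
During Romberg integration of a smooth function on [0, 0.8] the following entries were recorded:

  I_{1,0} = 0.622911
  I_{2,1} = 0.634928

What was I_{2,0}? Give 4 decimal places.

0.6319

From I_{2,1} = (4·I_{2,0} − I_{1,0})/3, solve for I_{2,0}:
4·I_{2,0} = 3·0.634928 + 0.622911 = 2.527695
I_{2,0} = 0.631924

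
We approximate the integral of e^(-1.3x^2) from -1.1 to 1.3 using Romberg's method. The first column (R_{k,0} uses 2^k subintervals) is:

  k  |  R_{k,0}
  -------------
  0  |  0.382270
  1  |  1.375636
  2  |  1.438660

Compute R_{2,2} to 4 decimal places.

1.4432

R_{1,1} = (4·1.375636 − 0.382270) / 3 = 1.706758
R_{2,1} = (4·1.438660 − 1.375636) / 3 = 1.459668
R_{2,2} = (16·1.459668 − 1.706758) / 15 = 1.443195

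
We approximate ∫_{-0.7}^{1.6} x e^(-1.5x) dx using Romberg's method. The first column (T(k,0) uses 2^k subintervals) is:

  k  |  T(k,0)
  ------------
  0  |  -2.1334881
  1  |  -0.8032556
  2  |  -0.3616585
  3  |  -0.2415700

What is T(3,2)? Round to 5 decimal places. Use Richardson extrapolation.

Richardson extrapolation on the trapezoidal column (denominator 4−1=3):
T(2,1) = (4·(-0.3616585) − (-0.8032556)) / 3 = -0.2144595
T(3,1) = (4·(-0.2415700) − (-0.3616585)) / 3 = -0.2015405
T(3,2) = -0.2015405 + (-0.2015405 − (-0.2144595))/15 = -0.2006792

-0.20068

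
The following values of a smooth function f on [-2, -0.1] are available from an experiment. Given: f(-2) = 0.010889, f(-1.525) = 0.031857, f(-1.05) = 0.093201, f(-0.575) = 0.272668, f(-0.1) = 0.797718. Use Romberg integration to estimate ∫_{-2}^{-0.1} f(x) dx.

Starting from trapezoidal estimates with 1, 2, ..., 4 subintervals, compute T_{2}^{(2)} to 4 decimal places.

T_{0}^{(0)} (trapezoid, 1 panel, h=1.9000): 0.768177
T_{1}^{(0)} (trapezoid, 2 panels, h=0.9500): 0.472629
T_{2}^{(0)} (trapezoid, 4 panels, h=0.4750): 0.380964
T_{1}^{(1)} = 0.472629 + (0.472629 − 0.768177)/3 = 0.374113
T_{2}^{(1)} = 0.380964 + (0.380964 − 0.472629)/3 = 0.350409
T_{2}^{(2)} = 0.350409 + (0.350409 − 0.374113)/15 = 0.348829

0.3488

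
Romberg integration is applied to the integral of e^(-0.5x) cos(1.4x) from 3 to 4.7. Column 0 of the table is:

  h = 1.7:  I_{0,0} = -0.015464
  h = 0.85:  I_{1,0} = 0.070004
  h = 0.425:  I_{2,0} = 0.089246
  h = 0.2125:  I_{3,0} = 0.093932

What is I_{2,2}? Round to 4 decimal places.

I_{1,1} = (4·0.070004 − (-0.015464)) / 3 = 0.098493
I_{2,1} = (4·0.089246 − 0.070004) / 3 = 0.095660
I_{2,2} = 0.095660 + (0.095660 − 0.098493)/15 = 0.095471

0.0955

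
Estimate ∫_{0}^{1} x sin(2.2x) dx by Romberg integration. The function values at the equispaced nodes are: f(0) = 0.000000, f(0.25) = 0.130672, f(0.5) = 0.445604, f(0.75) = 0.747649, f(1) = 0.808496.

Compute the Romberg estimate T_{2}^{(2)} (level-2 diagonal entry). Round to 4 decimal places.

T_{0}^{(0)} (trapezoid, 1 panel, h=1.0000): 0.404248
T_{1}^{(0)} (trapezoid, 2 panels, h=0.5000): 0.424926
T_{2}^{(0)} (trapezoid, 4 panels, h=0.2500): 0.432043
T_{1}^{(1)} = 0.424926 + (0.424926 − 0.404248)/3 = 0.431819
T_{2}^{(1)} = 0.432043 + (0.432043 − 0.424926)/3 = 0.434415
T_{2}^{(2)} = 0.434415 + (0.434415 − 0.431819)/15 = 0.434588

0.4346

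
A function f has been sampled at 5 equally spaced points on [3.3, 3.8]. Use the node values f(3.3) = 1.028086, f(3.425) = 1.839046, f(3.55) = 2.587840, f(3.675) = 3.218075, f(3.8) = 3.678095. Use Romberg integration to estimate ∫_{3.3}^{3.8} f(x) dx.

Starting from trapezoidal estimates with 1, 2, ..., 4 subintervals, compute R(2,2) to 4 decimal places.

R(0,0) (trapezoid, 1 panel, h=0.5000): 1.176545
R(1,0) (trapezoid, 2 panels, h=0.2500): 1.235233
R(2,0) (trapezoid, 4 panels, h=0.1250): 1.249756
R(1,1) = 1.235233 + (1.235233 − 1.176545)/3 = 1.254796
R(2,1) = 1.249756 + (1.249756 − 1.235233)/3 = 1.254597
R(2,2) = 1.254597 + (1.254597 − 1.254796)/15 = 1.254584

1.2546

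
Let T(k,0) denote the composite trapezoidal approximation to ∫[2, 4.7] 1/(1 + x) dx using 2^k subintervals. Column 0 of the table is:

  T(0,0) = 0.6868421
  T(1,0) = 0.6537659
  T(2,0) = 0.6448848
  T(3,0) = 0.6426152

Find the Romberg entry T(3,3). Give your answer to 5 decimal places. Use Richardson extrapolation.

0.64185

Richardson extrapolation on the trapezoidal column (denominator 4−1=3):
T(1,1) = 0.6537659 + (0.6537659 − 0.6868421)/3 = 0.6427405
T(2,1) = (4·0.6448848 − 0.6537659) / 3 = 0.6419244
T(3,1) = 0.6426152 + (0.6426152 − 0.6448848)/3 = 0.6418587
T(2,2) = (16·0.6419244 − 0.6427405) / 15 = 0.6418700
T(3,2) = (16·0.6418587 − 0.6419244) / 15 = 0.6418543
T(3,3) = 0.6418543 + (0.6418543 − 0.6418700)/63 = 0.6418541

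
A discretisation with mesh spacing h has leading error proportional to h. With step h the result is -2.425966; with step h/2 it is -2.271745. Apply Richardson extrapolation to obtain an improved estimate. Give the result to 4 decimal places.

The leading error scales as h; refining by a factor of 2 reduces it by 2^1 = 2.
Extrapolated value = (2·A(h/2) − A(h)) / (2 − 1)
= (2·(-2.271745) − (-2.425966)) / 1
= -2.117524 / 1 = -2.117524

-2.1175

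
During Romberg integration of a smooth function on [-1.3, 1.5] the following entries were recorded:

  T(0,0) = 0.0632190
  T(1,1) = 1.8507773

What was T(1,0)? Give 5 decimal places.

From T(1,1) = (4·T(1,0) − T(0,0))/3, solve for T(1,0):
4·T(1,0) = 3·1.8507773 + 0.0632190 = 5.6155509
T(1,0) = 1.4038877

1.40389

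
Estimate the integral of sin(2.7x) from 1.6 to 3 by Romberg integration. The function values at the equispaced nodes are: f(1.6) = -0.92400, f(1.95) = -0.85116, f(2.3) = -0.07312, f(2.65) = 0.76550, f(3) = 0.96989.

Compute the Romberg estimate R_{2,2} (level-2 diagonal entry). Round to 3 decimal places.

-0.051

R_{0,0} (trapezoid, 1 panel, h=1.4000): 0.03212
R_{1,0} (trapezoid, 2 panels, h=0.7000): -0.03512
R_{2,0} (trapezoid, 4 panels, h=0.3500): -0.04754
R_{1,1} = -0.03512 + (-0.03512 − 0.03212)/3 = -0.05753
R_{2,1} = -0.04754 + (-0.04754 − (-0.03512))/3 = -0.05168
R_{2,2} = -0.05168 + (-0.05168 − (-0.05753))/15 = -0.05129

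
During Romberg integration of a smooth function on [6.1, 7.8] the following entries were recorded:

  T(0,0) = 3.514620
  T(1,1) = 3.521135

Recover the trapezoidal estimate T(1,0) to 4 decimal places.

From T(1,1) = (4·T(1,0) − T(0,0))/3, solve for T(1,0):
4·T(1,0) = 3·3.521135 + 3.514620 = 14.078025
T(1,0) = 3.519506

3.5195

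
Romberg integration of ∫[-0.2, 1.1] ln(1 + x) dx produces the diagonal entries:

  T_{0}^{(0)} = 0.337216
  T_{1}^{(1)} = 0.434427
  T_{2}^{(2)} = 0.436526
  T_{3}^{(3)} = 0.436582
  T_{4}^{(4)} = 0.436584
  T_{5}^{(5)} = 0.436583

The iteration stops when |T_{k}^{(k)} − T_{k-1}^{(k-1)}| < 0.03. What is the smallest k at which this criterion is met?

|T_{1}^{(1)} − T_{0}^{(0)}| = 0.097211 ≥ 0.03
|T_{2}^{(2)} − T_{1}^{(1)}| = 0.002099 < 0.03

k = 2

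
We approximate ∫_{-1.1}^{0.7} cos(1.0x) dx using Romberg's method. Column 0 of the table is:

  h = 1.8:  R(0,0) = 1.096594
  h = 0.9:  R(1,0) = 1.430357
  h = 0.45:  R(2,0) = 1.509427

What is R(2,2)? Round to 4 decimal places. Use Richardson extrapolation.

R(1,1) = (4·1.430357 − 1.096594) / 3 = 1.541611
R(2,1) = 1.509427 + (1.509427 − 1.430357)/3 = 1.535784
R(2,2) = (16·1.535784 − 1.541611) / 15 = 1.535396

1.5354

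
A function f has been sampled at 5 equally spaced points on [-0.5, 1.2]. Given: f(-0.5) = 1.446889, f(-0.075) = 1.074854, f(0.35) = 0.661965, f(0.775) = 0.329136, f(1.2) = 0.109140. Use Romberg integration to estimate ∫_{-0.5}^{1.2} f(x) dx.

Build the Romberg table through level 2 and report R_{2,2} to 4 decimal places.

R_{0,0} (trapezoid, 1 panel, h=1.7000): 1.322625
R_{1,0} (trapezoid, 2 panels, h=0.8500): 1.223983
R_{2,0} (trapezoid, 4 panels, h=0.4250): 1.208687
R_{1,1} = 1.223983 + (1.223983 − 1.322625)/3 = 1.191102
R_{2,1} = 1.208687 + (1.208687 − 1.223983)/3 = 1.203588
R_{2,2} = 1.203588 + (1.203588 − 1.191102)/15 = 1.204420

1.2044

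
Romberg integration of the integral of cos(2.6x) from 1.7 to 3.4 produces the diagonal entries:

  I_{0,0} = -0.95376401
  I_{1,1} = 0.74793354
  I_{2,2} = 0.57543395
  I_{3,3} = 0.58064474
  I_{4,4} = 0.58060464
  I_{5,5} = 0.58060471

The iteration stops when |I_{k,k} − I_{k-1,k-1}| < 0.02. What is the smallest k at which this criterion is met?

|I_{1,1} − I_{0,0}| = 1.70169755 ≥ 0.02
|I_{2,2} − I_{1,1}| = 0.17249959 ≥ 0.02
|I_{3,3} − I_{2,2}| = 0.00521079 < 0.02

k = 3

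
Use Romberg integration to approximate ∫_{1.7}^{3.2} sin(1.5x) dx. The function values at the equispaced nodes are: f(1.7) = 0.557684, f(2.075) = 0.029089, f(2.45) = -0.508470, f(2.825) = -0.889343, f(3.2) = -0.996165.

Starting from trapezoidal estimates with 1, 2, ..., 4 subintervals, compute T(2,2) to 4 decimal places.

T(0,0) (trapezoid, 1 panel, h=1.5000): -0.328861
T(1,0) (trapezoid, 2 panels, h=0.7500): -0.545783
T(2,0) (trapezoid, 4 panels, h=0.3750): -0.595487
T(1,1) = -0.545783 + (-0.545783 − (-0.328861))/3 = -0.618090
T(2,1) = -0.595487 + (-0.595487 − (-0.545783))/3 = -0.612055
T(2,2) = -0.612055 + (-0.612055 − (-0.618090))/15 = -0.611653

-0.6117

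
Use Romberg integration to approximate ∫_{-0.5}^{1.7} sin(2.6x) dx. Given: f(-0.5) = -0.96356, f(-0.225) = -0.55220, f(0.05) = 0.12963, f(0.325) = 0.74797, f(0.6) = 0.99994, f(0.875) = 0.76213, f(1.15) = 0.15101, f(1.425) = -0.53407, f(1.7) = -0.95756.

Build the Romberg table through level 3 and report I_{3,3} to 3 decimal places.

0.214

I_{0,0} (trapezoid, 1 panel, h=2.2000): -2.11323
I_{1,0} (trapezoid, 2 panels, h=1.1000): 0.04332
I_{2,0} (trapezoid, 4 panels, h=0.5500): 0.17601
I_{3,0} (trapezoid, 8 panels, h=0.2750): 0.20456
I_{1,1} = 0.04332 + (0.04332 − (-2.11323))/3 = 0.76217
I_{2,1} = 0.17601 + (0.17601 − 0.04332)/3 = 0.22024
I_{3,1} = 0.20456 + (0.20456 − 0.17601)/3 = 0.21408
I_{2,2} = 0.22024 + (0.22024 − 0.76217)/15 = 0.18411
I_{3,2} = 0.21408 + (0.21408 − 0.22024)/15 = 0.21367
I_{3,3} = 0.21367 + (0.21367 − 0.18411)/63 = 0.21414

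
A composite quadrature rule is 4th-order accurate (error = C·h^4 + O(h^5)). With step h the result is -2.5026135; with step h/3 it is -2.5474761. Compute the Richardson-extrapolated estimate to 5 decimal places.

The leading error scales as h^4; refining by a factor of 3 reduces it by 3^4 = 81.
Extrapolated value = (81·A(h/3) − A(h)) / (81 − 1)
= (81·(-2.5474761) − (-2.5026135)) / 80
= -203.8429506 / 80 = -2.5480369

-2.54804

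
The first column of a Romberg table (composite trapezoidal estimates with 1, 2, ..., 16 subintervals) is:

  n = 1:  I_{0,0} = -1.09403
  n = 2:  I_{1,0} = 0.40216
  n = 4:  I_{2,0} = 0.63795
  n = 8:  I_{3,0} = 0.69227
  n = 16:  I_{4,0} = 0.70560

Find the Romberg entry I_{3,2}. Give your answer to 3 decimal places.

Richardson extrapolation on the trapezoidal column (denominator 4−1=3):
I_{2,1} = 0.63795 + (0.63795 − 0.40216)/3 = 0.71655
I_{3,1} = (4·0.69227 − 0.63795) / 3 = 0.71038
I_{3,2} = 0.71038 + (0.71038 − 0.71655)/15 = 0.70997

0.710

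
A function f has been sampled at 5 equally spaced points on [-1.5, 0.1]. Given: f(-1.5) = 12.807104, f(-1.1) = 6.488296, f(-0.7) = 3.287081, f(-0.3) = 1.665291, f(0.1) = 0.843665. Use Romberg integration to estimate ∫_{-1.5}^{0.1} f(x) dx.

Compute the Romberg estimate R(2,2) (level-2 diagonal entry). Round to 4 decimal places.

7.0385

R(0,0) (trapezoid, 1 panel, h=1.6000): 10.920615
R(1,0) (trapezoid, 2 panels, h=0.8000): 8.089972
R(2,0) (trapezoid, 4 panels, h=0.4000): 7.306421
R(1,1) = 8.089972 + (8.089972 − 10.920615)/3 = 7.146424
R(2,1) = 7.306421 + (7.306421 − 8.089972)/3 = 7.045237
R(2,2) = 7.045237 + (7.045237 − 7.146424)/15 = 7.038491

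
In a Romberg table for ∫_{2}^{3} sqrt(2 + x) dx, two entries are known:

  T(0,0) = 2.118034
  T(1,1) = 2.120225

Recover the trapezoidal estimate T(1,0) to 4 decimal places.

2.1197

From T(1,1) = (4·T(1,0) − T(0,0))/3, solve for T(1,0):
4·T(1,0) = 3·2.120225 + 2.118034 = 8.478709
T(1,0) = 2.119677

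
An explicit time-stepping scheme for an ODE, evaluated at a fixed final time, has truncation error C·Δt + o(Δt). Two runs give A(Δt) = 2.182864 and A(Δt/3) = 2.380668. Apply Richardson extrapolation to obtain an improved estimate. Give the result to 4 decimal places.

2.4796

The leading error scales as Δt; refining by a factor of 3 reduces it by 3^1 = 3.
Extrapolated value = (3·A(Δt/3) − A(Δt)) / (3 − 1)
= (3·2.380668 − 2.182864) / 2
= 4.959140 / 2 = 2.479570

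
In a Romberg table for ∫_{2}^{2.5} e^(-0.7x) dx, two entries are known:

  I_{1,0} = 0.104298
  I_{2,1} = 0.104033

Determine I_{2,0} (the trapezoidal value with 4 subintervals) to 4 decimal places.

From I_{2,1} = (4·I_{2,0} − I_{1,0})/3, solve for I_{2,0}:
4·I_{2,0} = 3·0.104033 + 0.104298 = 0.416397
I_{2,0} = 0.104099

0.1041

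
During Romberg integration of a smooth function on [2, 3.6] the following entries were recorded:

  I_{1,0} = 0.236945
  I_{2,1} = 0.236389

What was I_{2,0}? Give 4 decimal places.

0.2365

From I_{2,1} = (4·I_{2,0} − I_{1,0})/3, solve for I_{2,0}:
4·I_{2,0} = 3·0.236389 + 0.236945 = 0.946112
I_{2,0} = 0.236528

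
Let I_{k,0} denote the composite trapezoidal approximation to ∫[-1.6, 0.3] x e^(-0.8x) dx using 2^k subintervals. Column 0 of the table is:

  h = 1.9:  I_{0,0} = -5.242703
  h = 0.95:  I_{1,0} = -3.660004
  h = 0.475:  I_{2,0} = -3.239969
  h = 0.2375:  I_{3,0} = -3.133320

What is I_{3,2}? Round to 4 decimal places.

I_{2,1} = (4·(-3.239969) − (-3.660004)) / 3 = -3.099957
I_{3,1} = -3.133320 + (-3.133320 − (-3.239969))/3 = -3.097770
I_{3,2} = (16·(-3.097770) − (-3.099957)) / 15 = -3.097624

-3.0976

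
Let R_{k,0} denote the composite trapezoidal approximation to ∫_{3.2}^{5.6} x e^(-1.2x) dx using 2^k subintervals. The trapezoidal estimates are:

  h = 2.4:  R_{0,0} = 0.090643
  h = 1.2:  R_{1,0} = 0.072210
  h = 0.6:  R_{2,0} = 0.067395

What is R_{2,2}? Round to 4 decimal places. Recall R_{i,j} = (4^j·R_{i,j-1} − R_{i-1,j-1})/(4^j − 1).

0.0658

Richardson extrapolation on the trapezoidal column (denominator 4−1=3):
R_{1,1} = (4·0.072210 − 0.090643) / 3 = 0.066066
R_{2,1} = (4·0.067395 − 0.072210) / 3 = 0.065790
R_{2,2} = 0.065790 + (0.065790 − 0.066066)/15 = 0.065772
(Column j=1 coincides with Simpson's rule on the same nodes.)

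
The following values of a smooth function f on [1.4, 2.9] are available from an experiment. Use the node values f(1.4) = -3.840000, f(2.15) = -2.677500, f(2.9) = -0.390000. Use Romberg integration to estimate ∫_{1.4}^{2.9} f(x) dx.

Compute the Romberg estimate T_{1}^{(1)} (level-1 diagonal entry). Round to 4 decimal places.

T_{0}^{(0)} (trapezoid, 1 panel, h=1.5000): -3.172500
T_{1}^{(0)} (trapezoid, 2 panels, h=0.7500): -3.594375
T_{1}^{(1)} = -3.594375 + (-3.594375 − (-3.172500))/3 = -3.735000

-3.7350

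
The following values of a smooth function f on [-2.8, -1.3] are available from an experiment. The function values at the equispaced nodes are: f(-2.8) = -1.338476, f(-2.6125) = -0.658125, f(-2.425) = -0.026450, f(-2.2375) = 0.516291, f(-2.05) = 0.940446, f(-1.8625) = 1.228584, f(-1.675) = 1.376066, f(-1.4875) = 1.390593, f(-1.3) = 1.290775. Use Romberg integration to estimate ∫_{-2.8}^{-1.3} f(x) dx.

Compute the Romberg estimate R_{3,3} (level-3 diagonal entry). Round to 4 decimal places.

R_{0,0} (trapezoid, 1 panel, h=1.5000): -0.035776
R_{1,0} (trapezoid, 2 panels, h=0.7500): 0.687447
R_{2,0} (trapezoid, 4 panels, h=0.3750): 0.849829
R_{3,0} (trapezoid, 8 panels, h=0.1875): 0.889416
R_{1,1} = 0.687447 + (0.687447 − (-0.035776))/3 = 0.928521
R_{2,1} = 0.849829 + (0.849829 − 0.687447)/3 = 0.903956
R_{3,1} = 0.889416 + (0.889416 − 0.849829)/3 = 0.902612
R_{2,2} = 0.903956 + (0.903956 − 0.928521)/15 = 0.902318
R_{3,2} = 0.902612 + (0.902612 − 0.903956)/15 = 0.902522
R_{3,3} = 0.902522 + (0.902522 − 0.902318)/63 = 0.902525

0.9025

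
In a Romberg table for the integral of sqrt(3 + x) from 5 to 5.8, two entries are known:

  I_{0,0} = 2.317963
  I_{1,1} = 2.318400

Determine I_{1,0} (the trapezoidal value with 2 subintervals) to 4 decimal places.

From I_{1,1} = (4·I_{1,0} − I_{0,0})/3, solve for I_{1,0}:
4·I_{1,0} = 3·2.318400 + 2.317963 = 9.273163
I_{1,0} = 2.318291

2.3183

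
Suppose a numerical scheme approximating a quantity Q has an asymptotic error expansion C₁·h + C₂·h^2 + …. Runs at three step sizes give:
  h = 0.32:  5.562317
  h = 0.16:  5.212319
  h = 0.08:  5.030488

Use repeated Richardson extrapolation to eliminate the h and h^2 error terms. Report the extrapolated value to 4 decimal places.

4.8441

First eliminate the h term (factor 2^1 = 2):
  B₁ = (2·5.212319 − 5.562317)/1 = 4.862321
  B₂ = (2·5.030488 − 5.212319)/1 = 4.848657
Then eliminate the h^2 term (factor 2^2 = 4):
  (4·4.848657 − 4.862321)/3 = 4.844102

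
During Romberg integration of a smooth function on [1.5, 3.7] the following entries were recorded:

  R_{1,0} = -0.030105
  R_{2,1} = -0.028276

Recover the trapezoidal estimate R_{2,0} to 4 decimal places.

From R_{2,1} = (4·R_{2,0} − R_{1,0})/3, solve for R_{2,0}:
4·R_{2,0} = 3·(-0.028276) + (-0.030105) = -0.114933
R_{2,0} = -0.028733

-0.0287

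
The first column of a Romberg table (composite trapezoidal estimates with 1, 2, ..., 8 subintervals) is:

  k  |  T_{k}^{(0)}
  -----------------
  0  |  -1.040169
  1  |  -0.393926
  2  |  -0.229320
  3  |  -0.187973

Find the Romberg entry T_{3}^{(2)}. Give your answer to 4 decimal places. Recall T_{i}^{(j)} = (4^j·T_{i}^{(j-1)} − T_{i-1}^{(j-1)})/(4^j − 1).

-0.1742

Richardson extrapolation on the trapezoidal column (denominator 4−1=3):
T_{2}^{(1)} = (4·(-0.229320) − (-0.393926)) / 3 = -0.174451
T_{3}^{(1)} = -0.187973 + (-0.187973 − (-0.229320))/3 = -0.174191
T_{3}^{(2)} = -0.174191 + (-0.174191 − (-0.174451))/15 = -0.174174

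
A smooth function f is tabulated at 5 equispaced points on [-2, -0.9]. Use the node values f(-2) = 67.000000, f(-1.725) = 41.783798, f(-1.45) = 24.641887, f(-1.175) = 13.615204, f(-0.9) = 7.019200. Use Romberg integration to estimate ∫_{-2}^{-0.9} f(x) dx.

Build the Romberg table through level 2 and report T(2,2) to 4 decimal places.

31.6141

T(0,0) (trapezoid, 1 panel, h=1.1000): 40.710560
T(1,0) (trapezoid, 2 panels, h=0.5500): 33.908318
T(2,0) (trapezoid, 4 panels, h=0.2750): 32.188884
T(1,1) = 33.908318 + (33.908318 − 40.710560)/3 = 31.640904
T(2,1) = 32.188884 + (32.188884 − 33.908318)/3 = 31.615739
T(2,2) = 31.615739 + (31.615739 − 31.640904)/15 = 31.614061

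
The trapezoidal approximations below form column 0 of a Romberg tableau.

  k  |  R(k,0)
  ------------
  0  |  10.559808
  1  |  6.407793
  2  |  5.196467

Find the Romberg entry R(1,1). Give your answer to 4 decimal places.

Richardson extrapolation on the trapezoidal column (denominator 4−1=3):
R(1,1) = 6.407793 + (6.407793 − 10.559808)/3 = 5.023788

5.0238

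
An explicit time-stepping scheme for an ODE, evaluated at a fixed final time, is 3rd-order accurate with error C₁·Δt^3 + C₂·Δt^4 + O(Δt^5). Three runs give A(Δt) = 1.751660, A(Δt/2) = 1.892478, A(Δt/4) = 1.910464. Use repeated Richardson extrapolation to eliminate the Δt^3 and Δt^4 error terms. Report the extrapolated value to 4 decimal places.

First eliminate the Δt^3 term (factor 2^3 = 8):
  B₁ = (8·1.892478 − 1.751660)/7 = 1.912595
  B₂ = (8·1.910464 − 1.892478)/7 = 1.913033
Then eliminate the Δt^4 term (factor 2^4 = 16):
  (16·1.913033 − 1.912595)/15 = 1.913062

1.9131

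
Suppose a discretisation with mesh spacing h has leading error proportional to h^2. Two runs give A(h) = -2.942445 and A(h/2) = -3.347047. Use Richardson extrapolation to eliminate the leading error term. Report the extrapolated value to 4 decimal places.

-3.4819

The leading error scales as h^2; refining by a factor of 2 reduces it by 2^2 = 4.
Extrapolated value = (4·A(h/2) − A(h)) / (4 − 1)
= (4·(-3.347047) − (-2.942445)) / 3
= -10.445743 / 3 = -3.481914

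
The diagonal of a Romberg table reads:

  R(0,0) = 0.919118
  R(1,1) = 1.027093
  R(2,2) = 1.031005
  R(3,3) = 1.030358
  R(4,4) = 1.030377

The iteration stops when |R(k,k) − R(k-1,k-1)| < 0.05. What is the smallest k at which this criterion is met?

|R(1,1) − R(0,0)| = 0.107975 ≥ 0.05
|R(2,2) − R(1,1)| = 0.003912 < 0.05

k = 2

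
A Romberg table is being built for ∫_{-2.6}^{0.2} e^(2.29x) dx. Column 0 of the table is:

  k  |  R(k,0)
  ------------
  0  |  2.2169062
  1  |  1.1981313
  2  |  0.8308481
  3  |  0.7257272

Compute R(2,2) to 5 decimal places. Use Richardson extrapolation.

0.69841

R(1,1) = 1.1981313 + (1.1981313 − 2.2169062)/3 = 0.8585397
R(2,1) = 0.8308481 + (0.8308481 − 1.1981313)/3 = 0.7084204
R(2,2) = 0.7084204 + (0.7084204 − 0.8585397)/15 = 0.6984124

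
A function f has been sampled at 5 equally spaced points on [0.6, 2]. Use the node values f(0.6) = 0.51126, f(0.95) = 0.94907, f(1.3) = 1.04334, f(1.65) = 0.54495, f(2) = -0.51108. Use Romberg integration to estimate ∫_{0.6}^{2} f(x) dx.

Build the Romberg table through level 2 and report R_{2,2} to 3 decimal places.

R_{0,0} (trapezoid, 1 panel, h=1.4000): 0.00013
R_{1,0} (trapezoid, 2 panels, h=0.7000): 0.73040
R_{2,0} (trapezoid, 4 panels, h=0.3500): 0.88811
R_{1,1} = 0.73040 + (0.73040 − 0.00013)/3 = 0.97382
R_{2,1} = 0.88811 + (0.88811 − 0.73040)/3 = 0.94068
R_{2,2} = 0.94068 + (0.94068 − 0.97382)/15 = 0.93847

0.938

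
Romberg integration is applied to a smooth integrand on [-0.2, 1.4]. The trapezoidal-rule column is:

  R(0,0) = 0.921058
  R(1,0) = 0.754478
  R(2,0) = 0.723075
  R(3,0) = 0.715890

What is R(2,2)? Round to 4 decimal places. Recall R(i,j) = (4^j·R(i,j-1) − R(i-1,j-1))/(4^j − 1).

0.7135

Richardson extrapolation on the trapezoidal column (denominator 4−1=3):
R(1,1) = 0.754478 + (0.754478 − 0.921058)/3 = 0.698951
R(2,1) = 0.723075 + (0.723075 − 0.754478)/3 = 0.712607
R(2,2) = 0.712607 + (0.712607 − 0.698951)/15 = 0.713517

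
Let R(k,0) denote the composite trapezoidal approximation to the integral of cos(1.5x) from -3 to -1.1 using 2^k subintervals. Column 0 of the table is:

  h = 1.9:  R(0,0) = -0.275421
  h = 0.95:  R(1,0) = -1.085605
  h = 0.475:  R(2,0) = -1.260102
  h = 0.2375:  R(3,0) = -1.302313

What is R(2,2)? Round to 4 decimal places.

R(1,1) = -1.085605 + (-1.085605 − (-0.275421))/3 = -1.355666
R(2,1) = (4·(-1.260102) − (-1.085605)) / 3 = -1.318268
R(2,2) = (16·(-1.318268) − (-1.355666)) / 15 = -1.315775

-1.3158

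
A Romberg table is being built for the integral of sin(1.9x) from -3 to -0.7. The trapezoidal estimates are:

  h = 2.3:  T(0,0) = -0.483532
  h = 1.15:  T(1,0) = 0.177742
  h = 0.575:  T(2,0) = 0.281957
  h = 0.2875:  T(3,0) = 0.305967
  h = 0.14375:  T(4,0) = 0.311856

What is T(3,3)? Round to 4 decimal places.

0.3138

T(1,1) = (4·0.177742 − (-0.483532)) / 3 = 0.398167
T(2,1) = 0.281957 + (0.281957 − 0.177742)/3 = 0.316695
T(3,1) = 0.305967 + (0.305967 − 0.281957)/3 = 0.313970
T(2,2) = (16·0.316695 − 0.398167) / 15 = 0.311264
T(3,2) = (16·0.313970 − 0.316695) / 15 = 0.313788
T(3,3) = 0.313788 + (0.313788 − 0.311264)/63 = 0.313828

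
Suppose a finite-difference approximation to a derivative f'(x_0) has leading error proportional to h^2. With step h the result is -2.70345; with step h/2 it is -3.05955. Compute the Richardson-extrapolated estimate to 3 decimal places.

Extrapolated value = (4·A(h/2) − A(h)) / (4 − 1)
= (4·(-3.05955) − (-2.70345)) / 3
= -9.53475 / 3 = -3.17825

-3.178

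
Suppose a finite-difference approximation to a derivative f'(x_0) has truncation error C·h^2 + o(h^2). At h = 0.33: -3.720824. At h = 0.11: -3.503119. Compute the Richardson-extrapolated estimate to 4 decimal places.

-3.4759

The leading error scales as h^2; refining by a factor of 3 reduces it by 3^2 = 9.
Extrapolated value = (9·A(h/3) − A(h)) / (9 − 1)
= (9·(-3.503119) − (-3.720824)) / 8
= -27.807247 / 8 = -3.475906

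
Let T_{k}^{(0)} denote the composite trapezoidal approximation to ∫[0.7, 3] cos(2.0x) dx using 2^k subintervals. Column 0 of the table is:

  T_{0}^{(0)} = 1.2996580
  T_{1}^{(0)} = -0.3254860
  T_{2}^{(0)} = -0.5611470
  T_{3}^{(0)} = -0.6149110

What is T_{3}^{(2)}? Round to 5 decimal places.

-0.63237

Richardson extrapolation on the trapezoidal column (denominator 4−1=3):
T_{2}^{(1)} = -0.5611470 + (-0.5611470 − (-0.3254860))/3 = -0.6397007
T_{3}^{(1)} = -0.6149110 + (-0.6149110 − (-0.5611470))/3 = -0.6328323
T_{3}^{(2)} = (16·(-0.6328323) − (-0.6397007)) / 15 = -0.6323744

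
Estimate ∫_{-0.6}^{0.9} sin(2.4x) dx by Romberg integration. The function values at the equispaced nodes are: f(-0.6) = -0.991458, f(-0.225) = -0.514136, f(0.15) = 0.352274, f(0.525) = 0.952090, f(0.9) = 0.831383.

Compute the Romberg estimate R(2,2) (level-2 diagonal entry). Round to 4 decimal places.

0.2854

R(0,0) (trapezoid, 1 panel, h=1.5000): -0.120056
R(1,0) (trapezoid, 2 panels, h=0.7500): 0.204177
R(2,0) (trapezoid, 4 panels, h=0.3750): 0.266321
R(1,1) = 0.204177 + (0.204177 − (-0.120056))/3 = 0.312255
R(2,1) = 0.266321 + (0.266321 − 0.204177)/3 = 0.287036
R(2,2) = 0.287036 + (0.287036 − 0.312255)/15 = 0.285355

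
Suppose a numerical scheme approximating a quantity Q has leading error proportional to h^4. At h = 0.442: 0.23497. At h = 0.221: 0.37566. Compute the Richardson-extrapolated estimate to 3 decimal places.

0.385

Extrapolated value = (16·A(h/2) − A(h)) / (16 − 1)
= (16·0.37566 − 0.23497) / 15
= 5.77559 / 15 = 0.38504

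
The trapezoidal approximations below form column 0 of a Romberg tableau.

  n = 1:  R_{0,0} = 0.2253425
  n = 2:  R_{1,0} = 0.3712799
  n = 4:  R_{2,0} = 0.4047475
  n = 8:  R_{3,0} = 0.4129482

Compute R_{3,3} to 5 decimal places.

0.41567

R_{1,1} = 0.3712799 + (0.3712799 − 0.2253425)/3 = 0.4199257
R_{2,1} = (4·0.4047475 − 0.3712799) / 3 = 0.4159034
R_{3,1} = (4·0.4129482 − 0.4047475) / 3 = 0.4156818
R_{2,2} = 0.4159034 + (0.4159034 − 0.4199257)/15 = 0.4156352
R_{3,2} = 0.4156818 + (0.4156818 − 0.4159034)/15 = 0.4156670
R_{3,3} = (64·0.4156670 − 0.4156352) / 63 = 0.4156675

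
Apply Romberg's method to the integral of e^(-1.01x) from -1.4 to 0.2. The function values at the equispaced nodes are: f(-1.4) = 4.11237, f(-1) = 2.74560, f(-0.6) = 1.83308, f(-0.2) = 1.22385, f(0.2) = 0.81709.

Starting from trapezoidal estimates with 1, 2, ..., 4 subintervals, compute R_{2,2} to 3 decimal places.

R_{0,0} (trapezoid, 1 panel, h=1.6000): 3.94357
R_{1,0} (trapezoid, 2 panels, h=0.8000): 3.43825
R_{2,0} (trapezoid, 4 panels, h=0.4000): 3.30690
R_{1,1} = 3.43825 + (3.43825 − 3.94357)/3 = 3.26981
R_{2,1} = 3.30690 + (3.30690 − 3.43825)/3 = 3.26312
R_{2,2} = 3.26312 + (3.26312 − 3.26981)/15 = 3.26267

3.263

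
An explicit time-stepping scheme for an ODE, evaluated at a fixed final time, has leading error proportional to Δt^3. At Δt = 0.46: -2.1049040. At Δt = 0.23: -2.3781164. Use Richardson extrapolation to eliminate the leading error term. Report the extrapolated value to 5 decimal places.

The leading error scales as Δt^3; refining by a factor of 2 reduces it by 2^3 = 8.
Extrapolated value = (8·A(Δt/2) − A(Δt)) / (8 − 1)
= (8·(-2.3781164) − (-2.1049040)) / 7
= -16.9200272 / 7 = -2.4171467

-2.41715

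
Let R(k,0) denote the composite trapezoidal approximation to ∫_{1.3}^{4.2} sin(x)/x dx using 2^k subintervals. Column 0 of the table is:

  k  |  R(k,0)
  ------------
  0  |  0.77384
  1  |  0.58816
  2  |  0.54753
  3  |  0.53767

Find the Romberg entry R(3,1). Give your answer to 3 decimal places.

0.534

Richardson extrapolation on the trapezoidal column (denominator 4−1=3):
R(3,1) = (4·0.53767 − 0.54753) / 3 = 0.53438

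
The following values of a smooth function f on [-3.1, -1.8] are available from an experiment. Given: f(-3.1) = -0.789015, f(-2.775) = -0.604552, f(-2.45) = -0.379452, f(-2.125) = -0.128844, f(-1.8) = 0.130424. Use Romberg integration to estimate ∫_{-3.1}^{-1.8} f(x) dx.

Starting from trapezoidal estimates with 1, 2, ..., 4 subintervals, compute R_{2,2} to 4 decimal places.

-0.4714

R_{0,0} (trapezoid, 1 panel, h=1.3000): -0.428084
R_{1,0} (trapezoid, 2 panels, h=0.6500): -0.460686
R_{2,0} (trapezoid, 4 panels, h=0.3250): -0.468697
R_{1,1} = -0.460686 + (-0.460686 − (-0.428084))/3 = -0.471553
R_{2,1} = -0.468697 + (-0.468697 − (-0.460686))/3 = -0.471367
R_{2,2} = -0.471367 + (-0.471367 − (-0.471553))/15 = -0.471355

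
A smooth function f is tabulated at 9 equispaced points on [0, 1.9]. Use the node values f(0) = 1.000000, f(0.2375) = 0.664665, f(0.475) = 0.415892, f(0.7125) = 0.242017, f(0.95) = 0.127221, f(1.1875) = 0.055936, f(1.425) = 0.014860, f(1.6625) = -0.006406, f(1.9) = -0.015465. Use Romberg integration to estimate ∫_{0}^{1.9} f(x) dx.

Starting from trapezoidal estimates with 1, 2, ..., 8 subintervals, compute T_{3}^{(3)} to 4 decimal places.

0.4691

T_{0}^{(0)} (trapezoid, 1 panel, h=1.9000): 0.935308
T_{1}^{(0)} (trapezoid, 2 panels, h=0.9500): 0.588514
T_{2}^{(0)} (trapezoid, 4 panels, h=0.4750): 0.498864
T_{3}^{(0)} (trapezoid, 8 panels, h=0.2375): 0.476532
T_{1}^{(1)} = 0.588514 + (0.588514 − 0.935308)/3 = 0.472916
T_{2}^{(1)} = 0.498864 + (0.498864 − 0.588514)/3 = 0.468981
T_{3}^{(1)} = 0.476532 + (0.476532 − 0.498864)/3 = 0.469088
T_{2}^{(2)} = 0.468981 + (0.468981 − 0.472916)/15 = 0.468719
T_{3}^{(2)} = 0.469088 + (0.469088 − 0.468981)/15 = 0.469095
T_{3}^{(3)} = 0.469095 + (0.469095 − 0.468719)/63 = 0.469101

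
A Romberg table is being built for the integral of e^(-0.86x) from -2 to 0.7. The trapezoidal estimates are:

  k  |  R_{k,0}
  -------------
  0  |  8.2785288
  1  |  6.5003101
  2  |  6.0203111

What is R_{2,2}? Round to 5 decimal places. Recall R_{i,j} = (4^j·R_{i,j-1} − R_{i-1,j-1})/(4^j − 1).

5.85716

R_{1,1} = 6.5003101 + (6.5003101 − 8.2785288)/3 = 5.9075705
R_{2,1} = 6.0203111 + (6.0203111 − 6.5003101)/3 = 5.8603114
R_{2,2} = (16·5.8603114 − 5.9075705) / 15 = 5.8571608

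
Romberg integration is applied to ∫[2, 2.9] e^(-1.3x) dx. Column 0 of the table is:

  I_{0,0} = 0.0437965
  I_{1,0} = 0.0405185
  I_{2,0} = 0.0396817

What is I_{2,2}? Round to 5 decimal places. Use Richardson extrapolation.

Richardson extrapolation on the trapezoidal column (denominator 4−1=3):
I_{1,1} = 0.0405185 + (0.0405185 − 0.0437965)/3 = 0.0394258
I_{2,1} = (4·0.0396817 − 0.0405185) / 3 = 0.0394028
I_{2,2} = (16·0.0394028 − 0.0394258) / 15 = 0.0394013

0.03940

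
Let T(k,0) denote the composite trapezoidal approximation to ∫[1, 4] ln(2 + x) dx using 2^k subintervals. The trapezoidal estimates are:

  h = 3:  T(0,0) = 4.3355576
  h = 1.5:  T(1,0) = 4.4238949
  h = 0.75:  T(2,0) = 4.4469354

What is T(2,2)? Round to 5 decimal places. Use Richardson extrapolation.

4.45470

Richardson extrapolation on the trapezoidal column (denominator 4−1=3):
T(1,1) = (4·4.4238949 − 4.3355576) / 3 = 4.4533407
T(2,1) = 4.4469354 + (4.4469354 − 4.4238949)/3 = 4.4546156
T(2,2) = 4.4546156 + (4.4546156 − 4.4533407)/15 = 4.4547006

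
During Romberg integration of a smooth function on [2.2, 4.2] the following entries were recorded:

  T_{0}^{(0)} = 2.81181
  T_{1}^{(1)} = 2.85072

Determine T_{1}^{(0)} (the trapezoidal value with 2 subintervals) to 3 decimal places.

From T_{1}^{(1)} = (4·T_{1}^{(0)} − T_{0}^{(0)})/3, solve for T_{1}^{(0)}:
4·T_{1}^{(0)} = 3·2.85072 + 2.81181 = 11.36397
T_{1}^{(0)} = 2.84099

2.841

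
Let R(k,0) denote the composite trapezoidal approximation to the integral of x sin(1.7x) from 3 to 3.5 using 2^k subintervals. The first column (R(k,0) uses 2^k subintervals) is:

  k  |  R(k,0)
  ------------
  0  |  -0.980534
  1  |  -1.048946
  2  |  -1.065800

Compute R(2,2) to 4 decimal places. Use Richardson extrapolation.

-1.0714

R(1,1) = -1.048946 + (-1.048946 − (-0.980534))/3 = -1.071750
R(2,1) = -1.065800 + (-1.065800 − (-1.048946))/3 = -1.071418
R(2,2) = -1.071418 + (-1.071418 − (-1.071750))/15 = -1.071396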